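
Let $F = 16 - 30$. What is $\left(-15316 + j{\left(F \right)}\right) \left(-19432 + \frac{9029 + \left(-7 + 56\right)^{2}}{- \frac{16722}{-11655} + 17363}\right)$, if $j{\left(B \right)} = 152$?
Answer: $\frac{6625932159712264}{22486943} \approx 2.9466 \cdot 10^{8}$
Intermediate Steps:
$F = -14$
$\left(-15316 + j{\left(F \right)}\right) \left(-19432 + \frac{9029 + \left(-7 + 56\right)^{2}}{- \frac{16722}{-11655} + 17363}\right) = \left(-15316 + 152\right) \left(-19432 + \frac{9029 + \left(-7 + 56\right)^{2}}{- \frac{16722}{-11655} + 17363}\right) = - 15164 \left(-19432 + \frac{9029 + 49^{2}}{\left(-16722\right) \left(- \frac{1}{11655}\right) + 17363}\right) = - 15164 \left(-19432 + \frac{9029 + 2401}{\frac{1858}{1295} + 17363}\right) = - 15164 \left(-19432 + \frac{11430}{\frac{22486943}{1295}}\right) = - 15164 \left(-19432 + 11430 \cdot \frac{1295}{22486943}\right) = - 15164 \left(-19432 + \frac{14801850}{22486943}\right) = \left(-15164\right) \left(- \frac{436951474526}{22486943}\right) = \frac{6625932159712264}{22486943}$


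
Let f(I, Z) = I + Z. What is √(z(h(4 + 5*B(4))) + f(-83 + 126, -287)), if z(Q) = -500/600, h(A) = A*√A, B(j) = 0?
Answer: I*√8814/6 ≈ 15.647*I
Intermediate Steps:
h(A) = A^(3/2)
z(Q) = -⅚ (z(Q) = -500*1/600 = -⅚)
√(z(h(4 + 5*B(4))) + f(-83 + 126, -287)) = √(-⅚ + ((-83 + 126) - 287)) = √(-⅚ + (43 - 287)) = √(-⅚ - 244) = √(-1469/6) = I*√8814/6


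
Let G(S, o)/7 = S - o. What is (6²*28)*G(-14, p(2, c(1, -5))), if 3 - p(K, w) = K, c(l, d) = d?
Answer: -105840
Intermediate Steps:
p(K, w) = 3 - K
G(S, o) = -7*o + 7*S (G(S, o) = 7*(S - o) = -7*o + 7*S)
(6²*28)*G(-14, p(2, c(1, -5))) = (6²*28)*(-7*(3 - 1*2) + 7*(-14)) = (36*28)*(-7*(3 - 2) - 98) = 1008*(-7*1 - 98) = 1008*(-7 - 98) = 1008*(-105) = -105840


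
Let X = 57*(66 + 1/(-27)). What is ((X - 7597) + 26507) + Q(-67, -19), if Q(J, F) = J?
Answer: 203426/9 ≈ 22603.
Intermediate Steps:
X = 33839/9 (X = 57*(66 - 1/27) = 57*(1781/27) = 33839/9 ≈ 3759.9)
((X - 7597) + 26507) + Q(-67, -19) = ((33839/9 - 7597) + 26507) - 67 = (-34534/9 + 26507) - 67 = 204029/9 - 67 = 203426/9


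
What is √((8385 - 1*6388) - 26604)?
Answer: I*√24607 ≈ 156.87*I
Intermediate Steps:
√((8385 - 1*6388) - 26604) = √((8385 - 6388) - 26604) = √(1997 - 26604) = √(-24607) = I*√24607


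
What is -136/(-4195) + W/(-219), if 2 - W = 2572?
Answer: 10810934/918705 ≈ 11.768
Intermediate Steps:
W = -2570 (W = 2 - 1*2572 = 2 - 2572 = -2570)
-136/(-4195) + W/(-219) = -136/(-4195) - 2570/(-219) = -136*(-1/4195) - 2570*(-1/219) = 136/4195 + 2570/219 = 10810934/918705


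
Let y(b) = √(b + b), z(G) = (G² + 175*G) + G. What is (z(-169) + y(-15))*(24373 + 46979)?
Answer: -84409416 + 71352*I*√30 ≈ -8.4409e+7 + 3.9081e+5*I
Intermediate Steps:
z(G) = G² + 176*G
y(b) = √2*√b (y(b) = √(2*b) = √2*√b)
(z(-169) + y(-15))*(24373 + 46979) = (-169*(176 - 169) + √2*√(-15))*(24373 + 46979) = (-169*7 + √2*(I*√15))*71352 = (-1183 + I*√30)*71352 = -84409416 + 71352*I*√30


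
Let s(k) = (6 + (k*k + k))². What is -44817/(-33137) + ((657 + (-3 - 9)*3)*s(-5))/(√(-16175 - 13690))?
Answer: 44817/33137 - 139932*I*√29865/9955 ≈ 1.3525 - 2429.2*I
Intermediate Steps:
s(k) = (6 + k + k²)² (s(k) = (6 + (k² + k))² = (6 + (k + k²))² = (6 + k + k²)²)
-44817/(-33137) + ((657 + (-3 - 9)*3)*s(-5))/(√(-16175 - 13690)) = -44817/(-33137) + ((657 + (-3 - 9)*3)*(6 - 5 + (-5)²)²)/(√(-16175 - 13690)) = -44817*(-1/33137) + ((657 - 12*3)*(6 - 5 + 25)²)/(√(-29865)) = 44817/33137 + ((657 - 36)*26²)/((I*√29865)) = 44817/33137 + (621*676)*(-I*√29865/29865) = 44817/33137 + 419796*(-I*√29865/29865) = 44817/33137 - 139932*I*√29865/9955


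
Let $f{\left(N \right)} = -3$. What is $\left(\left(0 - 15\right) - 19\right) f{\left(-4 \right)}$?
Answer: $102$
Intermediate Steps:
$\left(\left(0 - 15\right) - 19\right) f{\left(-4 \right)} = \left(\left(0 - 15\right) - 19\right) \left(-3\right) = \left(-15 - 19\right) \left(-3\right) = \left(-34\right) \left(-3\right) = 102$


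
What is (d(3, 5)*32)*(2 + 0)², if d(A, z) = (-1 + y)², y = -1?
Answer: 512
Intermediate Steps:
d(A, z) = 4 (d(A, z) = (-1 - 1)² = (-2)² = 4)
(d(3, 5)*32)*(2 + 0)² = (4*32)*(2 + 0)² = 128*2² = 128*4 = 512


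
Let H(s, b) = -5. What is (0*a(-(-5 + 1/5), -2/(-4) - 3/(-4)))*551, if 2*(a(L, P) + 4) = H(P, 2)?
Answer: 0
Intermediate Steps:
a(L, P) = -13/2 (a(L, P) = -4 + (1/2)*(-5) = -4 - 5/2 = -13/2)
(0*a(-(-5 + 1/5), -2/(-4) - 3/(-4)))*551 = (0*(-13/2))*551 = 0*551 = 0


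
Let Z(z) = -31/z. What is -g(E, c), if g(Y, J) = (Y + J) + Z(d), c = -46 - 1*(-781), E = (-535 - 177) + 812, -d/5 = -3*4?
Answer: -50069/60 ≈ -834.48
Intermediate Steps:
d = 60 (d = -(-15)*4 = -5*(-12) = 60)
E = 100 (E = -712 + 812 = 100)
c = 735 (c = -46 + 781 = 735)
g(Y, J) = -31/60 + J + Y (g(Y, J) = (Y + J) - 31/60 = (J + Y) - 31*1/60 = (J + Y) - 31/60 = -31/60 + J + Y)
-g(E, c) = -(-31/60 + 735 + 100) = -1*50069/60 = -50069/60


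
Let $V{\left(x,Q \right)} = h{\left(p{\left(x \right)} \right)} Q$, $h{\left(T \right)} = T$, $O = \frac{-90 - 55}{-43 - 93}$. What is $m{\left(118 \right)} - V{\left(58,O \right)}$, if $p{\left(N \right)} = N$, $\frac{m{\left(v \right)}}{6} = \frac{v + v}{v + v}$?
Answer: $- \frac{3797}{68} \approx -55.838$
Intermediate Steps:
$m{\left(v \right)} = 6$ ($m{\left(v \right)} = 6 \frac{v + v}{v + v} = 6 \frac{2 v}{2 v} = 6 \cdot 2 v \frac{1}{2 v} = 6 \cdot 1 = 6$)
$O = \frac{145}{136}$ ($O = - \frac{145}{-136} = \left(-145\right) \left(- \frac{1}{136}\right) = \frac{145}{136} \approx 1.0662$)
$V{\left(x,Q \right)} = Q x$ ($V{\left(x,Q \right)} = x Q = Q x$)
$m{\left(118 \right)} - V{\left(58,O \right)} = 6 - \frac{145}{136} \cdot 58 = 6 - \frac{4205}{68} = - \frac{3797}{68}$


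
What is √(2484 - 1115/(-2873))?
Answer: √121339999/221 ≈ 49.844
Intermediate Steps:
√(2484 - 1115/(-2873)) = √(2484 - 1115*(-1/2873)) = √(2484 + 1115/2873) = √(7137647/2873) = √121339999/221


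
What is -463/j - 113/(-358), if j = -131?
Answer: 180557/46898 ≈ 3.8500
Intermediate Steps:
-463/j - 113/(-358) = -463/(-131) - 113/(-358) = -463*(-1/131) - 113*(-1/358) = 463/131 + 113/358 = 180557/46898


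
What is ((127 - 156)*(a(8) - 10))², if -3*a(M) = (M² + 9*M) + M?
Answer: 2829124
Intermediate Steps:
a(M) = -10*M/3 - M²/3 (a(M) = -((M² + 9*M) + M)/3 = -(M² + 10*M)/3 = -10*M/3 - M²/3)
((127 - 156)*(a(8) - 10))² = ((127 - 156)*(-⅓*8*(10 + 8) - 10))² = (-29*(-⅓*8*18 - 10))² = (-29*(-48 - 10))² = (-29*(-58))² = 1682² = 2829124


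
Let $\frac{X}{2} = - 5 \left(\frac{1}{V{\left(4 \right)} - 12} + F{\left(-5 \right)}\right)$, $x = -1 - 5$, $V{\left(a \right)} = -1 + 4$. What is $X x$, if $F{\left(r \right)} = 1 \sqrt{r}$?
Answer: $- \frac{20}{3} + 60 i \sqrt{5} \approx -6.6667 + 134.16 i$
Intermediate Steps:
$V{\left(a \right)} = 3$
$F{\left(r \right)} = \sqrt{r}$
$x = -6$ ($x = -1 - 5 = -6$)
$X = \frac{10}{9} - 10 i \sqrt{5}$ ($X = 2 \left(- 5 \left(\frac{1}{3 - 12} + \sqrt{-5}\right)\right) = 2 \left(- 5 \left(\frac{1}{-9} + i \sqrt{5}\right)\right) = 2 \left(- 5 \left(- \frac{1}{9} + i \sqrt{5}\right)\right) = 2 \left(\frac{5}{9} - 5 i \sqrt{5}\right) = \frac{10}{9} - 10 i \sqrt{5} \approx 1.1111 - 22.361 i$)
$X x = \left(\frac{10}{9} - 10 i \sqrt{5}\right) \left(-6\right) = - \frac{20}{3} + 60 i \sqrt{5}$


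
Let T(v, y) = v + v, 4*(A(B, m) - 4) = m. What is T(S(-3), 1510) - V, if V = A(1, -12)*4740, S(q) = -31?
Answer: -4802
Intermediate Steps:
A(B, m) = 4 + m/4
T(v, y) = 2*v
V = 4740 (V = (4 + (¼)*(-12))*4740 = (4 - 3)*4740 = 1*4740 = 4740)
T(S(-3), 1510) - V = 2*(-31) - 1*4740 = -62 - 4740 = -4802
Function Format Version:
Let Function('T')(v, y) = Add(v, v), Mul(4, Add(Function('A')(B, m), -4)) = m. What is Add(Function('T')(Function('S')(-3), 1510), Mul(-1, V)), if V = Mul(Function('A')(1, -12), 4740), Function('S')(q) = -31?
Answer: -4802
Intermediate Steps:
Function('A')(B, m) = Add(4, Mul(Rational(1, 4), m))
Function('T')(v, y) = Mul(2, v)
V = 4740 (V = Mul(Add(4, Mul(Rational(1, 4), -12)), 4740) = Mul(Add(4, -3), 4740) = Mul(1, 4740) = 4740)
Add(Function('T')(Function('S')(-3), 1510), Mul(-1, V)) = Add(Mul(2, -31), Mul(-1, 4740)) = Add(-62, -4740) = -4802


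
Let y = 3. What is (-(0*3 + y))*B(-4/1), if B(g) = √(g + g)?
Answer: -6*I*√2 ≈ -8.4853*I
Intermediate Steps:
B(g) = √2*√g (B(g) = √(2*g) = √2*√g)
(-(0*3 + y))*B(-4/1) = (-(0*3 + 3))*(√2*√(-4/1)) = (-(0 + 3))*(√2*√(-4*1)) = (-1*3)*(√2*√(-4)) = -3*√2*2*I = -6*I*√2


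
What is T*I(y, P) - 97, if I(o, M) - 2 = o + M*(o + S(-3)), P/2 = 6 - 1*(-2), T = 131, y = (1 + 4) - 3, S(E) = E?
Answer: -1669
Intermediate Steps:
y = 2 (y = 5 - 3 = 2)
P = 16 (P = 2*(6 - 1*(-2)) = 2*(6 + 2) = 2*8 = 16)
I(o, M) = 2 + o + M*(-3 + o) (I(o, M) = 2 + (o + M*(o - 3)) = 2 + (o + M*(-3 + o)) = 2 + o + M*(-3 + o))
T*I(y, P) - 97 = 131*(2 + 2 - 3*16 + 16*2) - 97 = 131*(2 + 2 - 48 + 32) - 97 = 131*(-12) - 97 = -1572 - 97 = -1669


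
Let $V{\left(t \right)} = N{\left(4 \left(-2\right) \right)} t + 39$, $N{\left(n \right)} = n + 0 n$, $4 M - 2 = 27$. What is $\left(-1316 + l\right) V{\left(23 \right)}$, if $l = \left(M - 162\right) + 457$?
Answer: $\frac{587975}{4} \approx 1.4699 \cdot 10^{5}$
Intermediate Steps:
$M = \frac{29}{4}$ ($M = \frac{1}{2} + \frac{1}{4} \cdot 27 = \frac{1}{2} + \frac{27}{4} = \frac{29}{4} \approx 7.25$)
$N{\left(n \right)} = n$ ($N{\left(n \right)} = n + 0 = n$)
$V{\left(t \right)} = 39 - 8 t$ ($V{\left(t \right)} = 4 \left(-2\right) t + 39 = - 8 t + 39 = 39 - 8 t$)
$l = \frac{1209}{4}$ ($l = \left(\frac{29}{4} - 162\right) + 457 = - \frac{619}{4} + 457 = \frac{1209}{4} \approx 302.25$)
$\left(-1316 + l\right) V{\left(23 \right)} = \left(-1316 + \frac{1209}{4}\right) \left(39 - 184\right) = - \frac{4055 \left(39 - 184\right)}{4} = \left(- \frac{4055}{4}\right) \left(-145\right) = \frac{587975}{4}$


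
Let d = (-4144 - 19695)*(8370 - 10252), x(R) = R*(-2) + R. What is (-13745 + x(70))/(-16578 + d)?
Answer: -2763/8969684 ≈ -0.00030804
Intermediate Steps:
x(R) = -R (x(R) = -2*R + R = -R)
d = 44864998 (d = -23839*(-1882) = 44864998)
(-13745 + x(70))/(-16578 + d) = (-13745 - 1*70)/(-16578 + 44864998) = (-13745 - 70)/44848420 = -13815*1/44848420 = -2763/8969684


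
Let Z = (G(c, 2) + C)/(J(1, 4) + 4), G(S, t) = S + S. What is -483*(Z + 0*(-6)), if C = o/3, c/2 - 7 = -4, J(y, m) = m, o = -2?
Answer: -2737/4 ≈ -684.25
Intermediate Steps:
c = 6 (c = 14 + 2*(-4) = 14 - 8 = 6)
G(S, t) = 2*S
C = -⅔ (C = -2/3 = -2*⅓ = -⅔ ≈ -0.66667)
Z = 17/12 (Z = (2*6 - ⅔)/(4 + 4) = (12 - ⅔)/8 = (34/3)*(⅛) = 17/12 ≈ 1.4167)
-483*(Z + 0*(-6)) = -483*(17/12 + 0*(-6)) = -483*(17/12 + 0) = -483*17/12 = -2737/4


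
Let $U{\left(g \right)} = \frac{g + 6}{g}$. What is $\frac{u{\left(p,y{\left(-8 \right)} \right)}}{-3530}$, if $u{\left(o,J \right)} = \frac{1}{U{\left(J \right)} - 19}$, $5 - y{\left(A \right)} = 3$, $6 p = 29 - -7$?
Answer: $\frac{1}{52950} \approx 1.8886 \cdot 10^{-5}$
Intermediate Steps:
$U{\left(g \right)} = \frac{6 + g}{g}$
$p = 6$ ($p = \frac{29 - -7}{6} = \frac{29 + 7}{6} = \frac{1}{6} \cdot 36 = 6$)
$y{\left(A \right)} = 2$ ($y{\left(A \right)} = 5 - 3 = 2$)
$u{\left(o,J \right)} = \frac{1}{-19 + \frac{6 + J}{J}}$ ($u{\left(o,J \right)} = \frac{1}{\frac{6 + J}{J} - 19} = \frac{1}{-19 + \frac{6 + J}{J}}$)
$\frac{u{\left(p,y{\left(-8 \right)} \right)}}{-3530} = \frac{\left(-1\right) 2 \frac{1}{-6 + 18 \cdot 2}}{-3530} = \left(-1\right) 2 \frac{1}{-6 + 36} \left(- \frac{1}{3530}\right) = \left(-1\right) 2 \cdot \frac{1}{30} \left(- \frac{1}{3530}\right) = \left(- \frac{1}{15}\right) \left(- \frac{1}{3530}\right) = \frac{1}{52950}$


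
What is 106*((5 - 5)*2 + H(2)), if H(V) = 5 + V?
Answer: 742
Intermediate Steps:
106*((5 - 5)*2 + H(2)) = 106*((5 - 5)*2 + (5 + 2)) = 106*(0*2 + 7) = 106*(0 + 7) = 106*7 = 742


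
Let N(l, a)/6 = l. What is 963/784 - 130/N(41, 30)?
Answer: 67489/96432 ≈ 0.69986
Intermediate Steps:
N(l, a) = 6*l
963/784 - 130/N(41, 30) = 963/784 - 130/(6*41) = 963*(1/784) - 130/246 = 963/784 - 130*1/246 = 963/784 - 65/123 = 67489/96432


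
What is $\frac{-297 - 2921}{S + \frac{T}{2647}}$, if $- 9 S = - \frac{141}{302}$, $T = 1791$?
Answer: $- \frac{7717349676}{1747055} \approx -4417.3$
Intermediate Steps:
$S = \frac{47}{906}$ ($S = - \frac{\left(-141\right) \frac{1}{302}}{9} = \left(- \frac{1}{9}\right) \left(- \frac{141}{302}\right) = \frac{47}{906} \approx 0.051876$)
$\frac{-297 - 2921}{S + \frac{T}{2647}} = \frac{-297 - 2921}{\frac{47}{906} + \frac{1791}{2647}} = - \frac{3218}{\frac{47}{906} + 1791 \cdot \frac{1}{2647}} = - \frac{3218}{\frac{47}{906} + \frac{1791}{2647}} = - \frac{3218}{\frac{1747055}{2398182}} = \left(-3218\right) \frac{2398182}{1747055} = - \frac{7717349676}{1747055}$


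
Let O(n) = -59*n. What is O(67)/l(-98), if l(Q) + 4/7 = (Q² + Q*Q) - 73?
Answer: -27671/133941 ≈ -0.20659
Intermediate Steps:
l(Q) = -515/7 + 2*Q² (l(Q) = -4/7 + ((Q² + Q*Q) - 73) = -4/7 + ((Q² + Q²) - 73) = -4/7 + (2*Q² - 73) = -4/7 + (-73 + 2*Q²) = -515/7 + 2*Q²)
O(67)/l(-98) = (-59*67)/(-515/7 + 2*(-98)²) = -3953/(-515/7 + 2*9604) = -3953/(-515/7 + 19208) = -3953/133941/7 = -3953*7/133941 = -27671/133941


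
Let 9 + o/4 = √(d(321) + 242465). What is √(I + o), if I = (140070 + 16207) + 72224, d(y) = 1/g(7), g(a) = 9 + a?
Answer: √(228465 + 3*√431049) ≈ 480.04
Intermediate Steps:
d(y) = 1/16 (d(y) = 1/(9 + 7) = 1/16)
I = 228501 (I = 156277 + 72224 = 228501)
o = -36 + 3*√431049 (o = -36 + 4*√(1/16 + 242465) = -36 + 4*√(3879441/16) = -36 + 4*(3*√431049/4) = -36 + 3*√431049 ≈ 1933.6)
√(I + o) = √(228501 + (-36 + 3*√431049)) = √(228465 + 3*√431049)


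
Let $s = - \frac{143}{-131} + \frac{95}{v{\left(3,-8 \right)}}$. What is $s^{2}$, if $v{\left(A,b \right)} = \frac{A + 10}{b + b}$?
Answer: $\frac{38911902121}{2900209} \approx 13417.0$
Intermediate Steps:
$v{\left(A,b \right)} = \frac{10 + A}{2 b}$
$s = - \frac{197261}{1703}$ ($s = - \frac{143}{-131} + \frac{95}{\frac{1}{2} \frac{1}{-8} \left(10 + 3\right)} = \left(-143\right) \left(- \frac{1}{131}\right) + \frac{95}{\frac{1}{2} \left(- \frac{1}{8}\right) 13} = \frac{143}{131} + \frac{95}{- \frac{13}{16}} = \frac{143}{131} + 95 \left(- \frac{16}{13}\right) = \frac{143}{131} - \frac{1520}{13} = - \frac{197261}{1703} \approx -115.83$)
$s^{2} = \left(- \frac{197261}{1703}\right)^{2} = \frac{38911902121}{2900209}$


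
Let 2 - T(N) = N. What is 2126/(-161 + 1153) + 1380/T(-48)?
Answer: 73763/2480 ≈ 29.743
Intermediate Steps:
T(N) = 2 - N
2126/(-161 + 1153) + 1380/T(-48) = 2126/(-161 + 1153) + 1380/(2 - 1*(-48)) = 2126/992 + 1380/(2 + 48) = 2126*(1/992) + 1380/50 = 1063/496 + 1380*(1/50) = 1063/496 + 138/5 = 73763/2480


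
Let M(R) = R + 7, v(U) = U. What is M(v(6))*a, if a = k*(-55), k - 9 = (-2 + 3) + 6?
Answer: -11440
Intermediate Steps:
k = 16 (k = 9 + ((-2 + 3) + 6) = 9 + (1 + 6) = 9 + 7 = 16)
M(R) = 7 + R
a = -880 (a = 16*(-55) = -880)
M(v(6))*a = (7 + 6)*(-880) = 13*(-880) = -11440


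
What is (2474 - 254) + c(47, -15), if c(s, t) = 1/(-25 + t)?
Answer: 88799/40 ≈ 2220.0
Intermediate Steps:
(2474 - 254) + c(47, -15) = (2474 - 254) + 1/(-25 - 15) = 2220 + 1/(-40) = 2220 - 1/40 = 88799/40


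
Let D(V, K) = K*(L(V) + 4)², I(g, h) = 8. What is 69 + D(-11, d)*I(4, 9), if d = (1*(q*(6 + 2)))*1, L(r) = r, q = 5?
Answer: 15749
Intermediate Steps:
d = 40 (d = (1*(5*(6 + 2)))*1 = (1*(5*8))*1 = (1*40)*1 = 40*1 = 40)
D(V, K) = K*(4 + V)² (D(V, K) = K*(V + 4)² = K*(4 + V)²)
69 + D(-11, d)*I(4, 9) = 69 + (40*(4 - 11)²)*8 = 69 + (40*(-7)²)*8 = 69 + (40*49)*8 = 69 + 1960*8 = 69 + 15680 = 15749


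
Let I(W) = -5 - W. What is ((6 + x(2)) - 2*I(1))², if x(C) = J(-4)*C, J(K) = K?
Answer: 100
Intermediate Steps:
x(C) = -4*C
((6 + x(2)) - 2*I(1))² = ((6 - 4*2) - 2*(-5 - 1*1))² = ((6 - 8) - 2*(-5 - 1))² = (-2 - 2*(-6))² = (-2 + 12)² = 10² = 100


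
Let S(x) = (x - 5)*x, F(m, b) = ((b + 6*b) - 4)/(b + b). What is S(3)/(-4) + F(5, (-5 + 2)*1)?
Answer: 17/3 ≈ 5.6667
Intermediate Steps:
F(m, b) = (-4 + 7*b)/(2*b) (F(m, b) = (7*b - 4)/((2*b)) = (-4 + 7*b)*(1/(2*b)) = (-4 + 7*b)/(2*b))
S(x) = x*(-5 + x) (S(x) = (-5 + x)*x = x*(-5 + x))
S(3)/(-4) + F(5, (-5 + 2)*1) = (3*(-5 + 3))/(-4) + (7/2 - 2/(-5 + 2)) = -3*(-2)/4 + (7/2 - 2/((-3*1))) = -1/4*(-6) + (7/2 - 2/(-3)) = 3/2 + (7/2 - 2*(-1/3)) = 3/2 + (7/2 + 2/3) = 3/2 + 25/6 = 17/3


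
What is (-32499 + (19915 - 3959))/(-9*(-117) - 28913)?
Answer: 16543/27860 ≈ 0.59379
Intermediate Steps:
(-32499 + (19915 - 3959))/(-9*(-117) - 28913) = (-32499 + 15956)/(1053 - 28913) = -16543/(-27860) = -16543*(-1/27860) = 16543/27860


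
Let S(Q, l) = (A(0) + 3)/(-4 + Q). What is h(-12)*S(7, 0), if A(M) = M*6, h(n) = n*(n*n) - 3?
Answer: -1731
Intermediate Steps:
h(n) = -3 + n**3 (h(n) = n*n**2 - 3 = n**3 - 3 = -3 + n**3)
A(M) = 6*M
S(Q, l) = 3/(-4 + Q) (S(Q, l) = (6*0 + 3)/(-4 + Q) = (0 + 3)/(-4 + Q) = 3/(-4 + Q))
h(-12)*S(7, 0) = (-3 + (-12)**3)*(3/(-4 + 7)) = (-3 - 1728)*(3/3) = -5193/3 = -1731*1 = -1731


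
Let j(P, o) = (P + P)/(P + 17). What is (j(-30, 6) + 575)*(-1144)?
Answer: -663080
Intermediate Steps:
j(P, o) = 2*P/(17 + P) (j(P, o) = (2*P)/(17 + P) = 2*P/(17 + P))
(j(-30, 6) + 575)*(-1144) = (2*(-30)/(17 - 30) + 575)*(-1144) = (2*(-30)/(-13) + 575)*(-1144) = (2*(-30)*(-1/13) + 575)*(-1144) = (60/13 + 575)*(-1144) = (7535/13)*(-1144) = -663080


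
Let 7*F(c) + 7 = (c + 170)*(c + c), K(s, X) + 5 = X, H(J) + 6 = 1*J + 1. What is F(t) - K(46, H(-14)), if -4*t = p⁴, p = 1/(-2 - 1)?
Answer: 8395489/367416 ≈ 22.850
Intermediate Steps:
H(J) = -5 + J (H(J) = -6 + (1*J + 1) = -6 + (J + 1) = -6 + (1 + J) = -5 + J)
p = -⅓ (p = 1/(-3) = -⅓ ≈ -0.33333)
K(s, X) = -5 + X
t = -1/324 (t = -(-⅓)⁴/4 = -¼*1/81 = -1/324 ≈ -0.0030864)
F(c) = -1 + 2*c*(170 + c)/7 (F(c) = -1 + ((c + 170)*(c + c))/7 = -1 + ((170 + c)*(2*c))/7 = -1 + (2*c*(170 + c))/7 = -1 + 2*c*(170 + c)/7)
F(t) - K(46, H(-14)) = (-1 + 2*(-1/324)²/7 + (340/7)*(-1/324)) - (-5 + (-5 - 14)) = (-1 + (2/7)*(1/104976) - 85/567) - (-5 - 19) = (-1 + 1/367416 - 85/567) - 1*(-24) = -422495/367416 + 24 = 8395489/367416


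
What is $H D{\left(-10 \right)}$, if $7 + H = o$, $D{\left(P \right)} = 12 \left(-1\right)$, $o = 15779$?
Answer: $-189264$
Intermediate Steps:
$D{\left(P \right)} = -12$
$H = 15772$ ($H = -7 + 15779 = 15772$)
$H D{\left(-10 \right)} = 15772 \left(-12\right) = -189264$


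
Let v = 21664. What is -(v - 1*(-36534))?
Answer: -58198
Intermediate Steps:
-(v - 1*(-36534)) = -(21664 - 1*(-36534)) = -(21664 + 36534) = -1*58198 = -58198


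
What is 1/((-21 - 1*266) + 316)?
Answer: 1/29 ≈ 0.034483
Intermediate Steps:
1/((-21 - 1*266) + 316) = 1/((-21 - 266) + 316) = 1/(-287 + 316) = 1/29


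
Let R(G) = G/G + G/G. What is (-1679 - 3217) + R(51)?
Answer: -4894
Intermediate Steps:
R(G) = 2 (R(G) = 1 + 1 = 2)
(-1679 - 3217) + R(51) = (-1679 - 3217) + 2 = -4896 + 2 = -4894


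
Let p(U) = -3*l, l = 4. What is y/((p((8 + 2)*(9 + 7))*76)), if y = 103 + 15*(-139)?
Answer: 991/456 ≈ 2.1732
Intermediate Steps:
p(U) = -12 (p(U) = -3*4 = -12)
y = -1982 (y = 103 - 2085 = -1982)
y/((p((8 + 2)*(9 + 7))*76)) = -1982/((-12*76)) = -1982/(-912) = -1982*(-1/912) = 991/456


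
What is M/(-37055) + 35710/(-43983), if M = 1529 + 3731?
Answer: -310916926/325958013 ≈ -0.95386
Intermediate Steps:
M = 5260
M/(-37055) + 35710/(-43983) = 5260/(-37055) + 35710/(-43983) = 5260*(-1/37055) + 35710*(-1/43983) = -1052/7411 - 35710/43983 = -310916926/325958013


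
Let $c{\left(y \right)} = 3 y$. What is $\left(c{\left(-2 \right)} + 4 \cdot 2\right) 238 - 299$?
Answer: $177$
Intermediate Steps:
$\left(c{\left(-2 \right)} + 4 \cdot 2\right) 238 - 299 = \left(3 \left(-2\right) + 4 \cdot 2\right) 238 - 299 = \left(-6 + 8\right) 238 - 299 = 2 \cdot 238 - 299 = 476 - 299 = 177$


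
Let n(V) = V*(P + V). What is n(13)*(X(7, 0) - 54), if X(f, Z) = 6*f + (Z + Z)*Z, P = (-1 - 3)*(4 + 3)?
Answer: 2340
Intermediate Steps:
P = -28 (P = -4*7 = -28)
X(f, Z) = 2*Z**2 + 6*f (X(f, Z) = 6*f + (2*Z)*Z = 6*f + 2*Z**2 = 2*Z**2 + 6*f)
n(V) = V*(-28 + V)
n(13)*(X(7, 0) - 54) = (13*(-28 + 13))*((2*0**2 + 6*7) - 54) = (13*(-15))*((2*0 + 42) - 54) = -195*((0 + 42) - 54) = -195*(42 - 54) = -195*(-12) = 2340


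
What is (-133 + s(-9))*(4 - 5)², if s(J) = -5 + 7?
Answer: -131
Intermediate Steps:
s(J) = 2
(-133 + s(-9))*(4 - 5)² = (-133 + 2)*(4 - 5)² = -131*(-1)² = -131*1 = -131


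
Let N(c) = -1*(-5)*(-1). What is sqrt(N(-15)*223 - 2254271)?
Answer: I*sqrt(2255386) ≈ 1501.8*I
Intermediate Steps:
N(c) = -5 (N(c) = 5*(-1) = -5)
sqrt(N(-15)*223 - 2254271) = sqrt(-5*223 - 2254271) = sqrt(-1115 - 2254271) = sqrt(-2255386) = I*sqrt(2255386)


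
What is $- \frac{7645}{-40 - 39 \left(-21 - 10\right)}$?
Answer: $- \frac{7645}{1169} \approx -6.5398$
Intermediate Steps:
$- \frac{7645}{-40 - 39 \left(-21 - 10\right)} = - \frac{7645}{-40 - -1209} = - \frac{7645}{-40 + 1209} = - \frac{7645}{1169}$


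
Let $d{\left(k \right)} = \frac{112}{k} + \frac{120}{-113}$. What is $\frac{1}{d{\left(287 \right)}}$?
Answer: $- \frac{4633}{3112} \approx -1.4888$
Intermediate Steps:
$d{\left(k \right)} = - \frac{120}{113} + \frac{112}{k}$ ($d{\left(k \right)} = \frac{112}{k} + 120 \left(- \frac{1}{113}\right) = \frac{112}{k} - \frac{120}{113} = - \frac{120}{113} + \frac{112}{k}$)
$\frac{1}{d{\left(287 \right)}} = \frac{1}{- \frac{120}{113} + \frac{112}{287}} = \frac{1}{- \frac{120}{113} + 112 \cdot \frac{1}{287}} = \frac{1}{- \frac{120}{113} + \frac{16}{41}} = \frac{1}{- \frac{3112}{4633}} = - \frac{4633}{3112}$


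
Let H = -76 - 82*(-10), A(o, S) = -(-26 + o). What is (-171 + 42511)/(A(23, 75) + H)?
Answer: 42340/747 ≈ 56.680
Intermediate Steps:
A(o, S) = 26 - o
H = 744 (H = -76 + 820 = 744)
(-171 + 42511)/(A(23, 75) + H) = (-171 + 42511)/((26 - 1*23) + 744) = 42340/((26 - 23) + 744) = 42340/(3 + 744) = 42340/747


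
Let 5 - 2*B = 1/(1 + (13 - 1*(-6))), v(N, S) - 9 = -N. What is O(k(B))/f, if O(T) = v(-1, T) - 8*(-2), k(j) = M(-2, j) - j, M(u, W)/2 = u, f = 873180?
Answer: 13/436590 ≈ 2.9776e-5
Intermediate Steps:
M(u, W) = 2*u
v(N, S) = 9 - N
B = 99/40 (B = 5/2 - 1/(2*(1 + (13 - 1*(-6)))) = 5/2 - 1/(2*(1 + (13 + 6))) = 5/2 - 1/(2*(1 + 19)) = 5/2 - ½/20 = 5/2 - ½*1/20 = 5/2 - 1/40 = 99/40 ≈ 2.4750)
k(j) = -4 - j (k(j) = 2*(-2) - j = -4 - j)
O(T) = 26 (O(T) = (9 - 1*(-1)) - 8*(-2) = (9 + 1) + 16 = 10 + 16 = 26)
O(k(B))/f = 26/873180 = 26*(1/873180) = 13/436590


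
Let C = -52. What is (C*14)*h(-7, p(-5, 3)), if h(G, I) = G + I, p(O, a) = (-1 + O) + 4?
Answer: 6552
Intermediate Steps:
p(O, a) = 3 + O
(C*14)*h(-7, p(-5, 3)) = (-52*14)*(-7 + (3 - 5)) = -728*(-7 - 2) = -728*(-9) = 6552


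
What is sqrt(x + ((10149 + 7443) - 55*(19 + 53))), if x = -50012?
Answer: 2*I*sqrt(9095) ≈ 190.74*I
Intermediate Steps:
sqrt(x + ((10149 + 7443) - 55*(19 + 53))) = sqrt(-50012 + ((10149 + 7443) - 55*(19 + 53))) = sqrt(-50012 + (17592 - 55*72)) = sqrt(-50012 + (17592 - 3960)) = sqrt(-50012 + 13632) = sqrt(-36380) = 2*I*sqrt(9095)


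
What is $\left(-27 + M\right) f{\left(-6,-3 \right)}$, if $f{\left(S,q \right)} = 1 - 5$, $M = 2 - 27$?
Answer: $208$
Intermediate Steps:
$M = -25$
$f{\left(S,q \right)} = -4$
$\left(-27 + M\right) f{\left(-6,-3 \right)} = \left(-27 - 25\right) \left(-4\right) = \left(-52\right) \left(-4\right) = 208$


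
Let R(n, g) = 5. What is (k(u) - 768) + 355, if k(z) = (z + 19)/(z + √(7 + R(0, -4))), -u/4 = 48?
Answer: -1265555/3071 + 173*√3/18426 ≈ -412.08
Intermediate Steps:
u = -192 (u = -4*48 = -192)
k(z) = (19 + z)/(z + 2*√3) (k(z) = (z + 19)/(z + √(7 + 5)) = (19 + z)/(z + √12) = (19 + z)/(z + 2*√3))
(k(u) - 768) + 355 = ((19 - 192)/(-192 + 2*√3) - 768) + 355 = (-173/(-192 + 2*√3) - 768) + 355 = (-768 - 173/(-192 + 2*√3)) + 355 = -413 - 173/(-192 + 2*√3)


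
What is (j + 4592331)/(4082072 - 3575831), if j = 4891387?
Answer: 9483718/506241 ≈ 18.734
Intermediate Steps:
(j + 4592331)/(4082072 - 3575831) = (4891387 + 4592331)/(4082072 - 3575831) = 9483718/506241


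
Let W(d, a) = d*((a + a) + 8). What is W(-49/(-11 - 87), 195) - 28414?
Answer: -28215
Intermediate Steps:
W(d, a) = d*(8 + 2*a) (W(d, a) = d*(2*a + 8) = d*(8 + 2*a))
W(-49/(-11 - 87), 195) - 28414 = 2*(-49/(-11 - 87))*(4 + 195) - 28414 = 2*(-49/(-98))*199 - 28414 = 2*(-49*(-1/98))*199 - 28414 = 2*(½)*199 - 28414 = 199 - 28414 = -28215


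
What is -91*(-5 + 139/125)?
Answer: 44226/125 ≈ 353.81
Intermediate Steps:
-91*(-5 + 139/125) = -91*(-486/125) = 44226/125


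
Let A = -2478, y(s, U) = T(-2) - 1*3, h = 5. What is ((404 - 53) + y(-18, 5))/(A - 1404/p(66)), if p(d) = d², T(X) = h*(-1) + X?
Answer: -41261/299877 ≈ -0.13759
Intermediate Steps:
T(X) = -5 + X (T(X) = 5*(-1) + X = -5 + X)
y(s, U) = -10 (y(s, U) = (-5 - 2) - 1*3 = -7 - 3 = -10)
((404 - 53) + y(-18, 5))/(A - 1404/p(66)) = ((404 - 53) - 10)/(-2478 - 1404/(66²)) = (351 - 10)/(-2478 - 1404/4356) = 341/(-2478 - 1404*1/4356) = 341/(-2478 - 39/121) = 341/(-299877/121) = 341*(-121/299877) = -41261/299877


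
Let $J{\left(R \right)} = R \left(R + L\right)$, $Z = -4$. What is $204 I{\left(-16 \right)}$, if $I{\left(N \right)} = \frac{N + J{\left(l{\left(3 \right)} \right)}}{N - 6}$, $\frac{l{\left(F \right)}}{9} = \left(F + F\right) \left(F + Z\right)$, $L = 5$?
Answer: $- \frac{268260}{11} \approx -24387.0$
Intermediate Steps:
$l{\left(F \right)} = 18 F \left(-4 + F\right)$ ($l{\left(F \right)} = 9 \left(F + F\right) \left(F - 4\right) = 9 \cdot 2 F \left(-4 + F\right) = 18 F \left(-4 + F\right)$)
$J{\left(R \right)} = R \left(5 + R\right)$ ($J{\left(R \right)} = R \left(R + 5\right) = R \left(5 + R\right)$)
$I{\left(N \right)} = \frac{2646 + N}{-6 + N}$ ($I{\left(N \right)} = \frac{N + 18 \cdot 3 \left(-4 + 3\right) \left(5 + 18 \cdot 3 \left(-4 + 3\right)\right)}{N - 6} = \frac{N + 18 \cdot 3 \left(-1\right) \left(5 + 18 \cdot 3 \left(-1\right)\right)}{-6 + N} = \frac{N - 54 \left(5 - 54\right)}{-6 + N} = \frac{N - -2646}{-6 + N} = \frac{N + 2646}{-6 + N} = \frac{2646 + N}{-6 + N}$)
$204 I{\left(-16 \right)} = 204 \frac{2646 - 16}{-6 - 16} = 204 \frac{1}{-22} \cdot 2630 = 204 \left(\left(- \frac{1}{22}\right) 2630\right) = 204 \left(- \frac{1315}{11}\right) = - \frac{268260}{11}$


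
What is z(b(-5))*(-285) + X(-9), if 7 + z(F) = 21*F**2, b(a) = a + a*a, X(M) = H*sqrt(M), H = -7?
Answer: -2392005 - 21*I ≈ -2.392e+6 - 21.0*I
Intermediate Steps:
X(M) = -7*sqrt(M)
b(a) = a + a**2
z(F) = -7 + 21*F**2
z(b(-5))*(-285) + X(-9) = (-7 + 21*(-5*(1 - 5))**2)*(-285) - 21*I = (-7 + 21*(-5*(-4))**2)*(-285) - 21*I = (-7 + 21*20**2)*(-285) - 21*I = (-7 + 21*400)*(-285) - 21*I = (-7 + 8400)*(-285) - 21*I = 8393*(-285) - 21*I = -2392005 - 21*I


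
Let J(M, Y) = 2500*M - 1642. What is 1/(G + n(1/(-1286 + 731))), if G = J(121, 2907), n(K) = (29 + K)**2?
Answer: 308025/92930802286 ≈ 3.3146e-6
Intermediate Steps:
J(M, Y) = -1642 + 2500*M
G = 300858 (G = -1642 + 2500*121 = -1642 + 302500 = 300858)
1/(G + n(1/(-1286 + 731))) = 1/(300858 + (29 + 1/(-1286 + 731))**2) = 1/(300858 + (29 + 1/(-555))**2) = 1/(300858 + (29 - 1/555)**2) = 1/(300858 + (16094/555)**2) = 1/(300858 + 259016836/308025) = 1/(92930802286/308025) = 308025/92930802286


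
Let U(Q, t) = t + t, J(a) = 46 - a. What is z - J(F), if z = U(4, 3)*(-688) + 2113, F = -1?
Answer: -2062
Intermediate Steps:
U(Q, t) = 2*t
z = -2015 (z = (2*3)*(-688) + 2113 = 6*(-688) + 2113 = -4128 + 2113 = -2015)
z - J(F) = -2015 - (46 - 1*(-1)) = -2015 - (46 + 1) = -2015 - 1*47 = -2015 - 47 = -2062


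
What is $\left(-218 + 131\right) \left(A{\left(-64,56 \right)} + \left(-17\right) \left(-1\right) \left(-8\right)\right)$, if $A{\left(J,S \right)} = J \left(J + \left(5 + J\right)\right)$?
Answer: $-673032$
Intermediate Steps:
$A{\left(J,S \right)} = J \left(5 + 2 J\right)$
$\left(-218 + 131\right) \left(A{\left(-64,56 \right)} + \left(-17\right) \left(-1\right) \left(-8\right)\right) = \left(-218 + 131\right) \left(- 64 \left(5 + 2 \left(-64\right)\right) + \left(-17\right) \left(-1\right) \left(-8\right)\right) = - 87 \left(- 64 \left(5 - 128\right) + 17 \left(-8\right)\right) = - 87 \left(\left(-64\right) \left(-123\right) - 136\right) = - 87 \left(7872 - 136\right) = \left(-87\right) 7736 = -673032$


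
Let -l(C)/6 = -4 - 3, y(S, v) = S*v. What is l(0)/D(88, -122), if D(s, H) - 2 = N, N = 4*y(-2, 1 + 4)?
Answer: -21/19 ≈ -1.1053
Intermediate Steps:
N = -40 (N = 4*(-2*(1 + 4)) = 4*(-2*5) = 4*(-10) = -40)
D(s, H) = -38 (D(s, H) = 2 - 40 = -38)
l(C) = 42 (l(C) = -6*(-4 - 3) = -6*(-7) = 42)
l(0)/D(88, -122) = 42/(-38) = 42*(-1/38) = -21/19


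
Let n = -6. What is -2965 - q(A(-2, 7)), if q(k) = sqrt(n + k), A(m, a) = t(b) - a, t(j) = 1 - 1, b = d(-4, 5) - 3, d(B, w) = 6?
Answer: -2965 - I*sqrt(13) ≈ -2965.0 - 3.6056*I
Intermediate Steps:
b = 3 (b = 6 - 3 = 3)
t(j) = 0
A(m, a) = -a (A(m, a) = 0 - a = -a)
q(k) = sqrt(-6 + k)
-2965 - q(A(-2, 7)) = -2965 - sqrt(-6 - 1*7) = -2965 - sqrt(-6 - 7) = -2965 - sqrt(-13) = -2965 - I*sqrt(13)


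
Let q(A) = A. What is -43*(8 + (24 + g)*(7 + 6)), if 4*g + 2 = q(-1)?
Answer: -53363/4 ≈ -13341.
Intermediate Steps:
g = -¾ (g = -½ + (¼)*(-1) = -½ - ¼ = -¾ ≈ -0.75000)
-43*(8 + (24 + g)*(7 + 6)) = -43*(8 + (24 - ¾)*(7 + 6)) = -43*(8 + (93/4)*13) = -43*(8 + 1209/4) = -43*1241/4 = -53363/4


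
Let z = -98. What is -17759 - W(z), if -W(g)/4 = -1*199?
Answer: -18555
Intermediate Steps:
W(g) = 796 (W(g) = -(-4)*199 = -4*(-199) = 796)
-17759 - W(z) = -17759 - 1*796 = -17759 - 796 = -18555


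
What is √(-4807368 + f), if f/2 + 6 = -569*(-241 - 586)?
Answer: I*√3866254 ≈ 1966.3*I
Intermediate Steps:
f = 941114 (f = -12 + 2*(-569*(-241 - 586)) = -12 + 2*(-569*(-827)) = -12 + 2*470563 = -12 + 941126 = 941114)
√(-4807368 + f) = √(-4807368 + 941114) = √(-3866254) = I*√3866254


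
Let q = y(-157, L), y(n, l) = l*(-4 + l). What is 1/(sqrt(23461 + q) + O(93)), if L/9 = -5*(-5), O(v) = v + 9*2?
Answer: -3/1645 + sqrt(73186)/60865 ≈ 0.0026210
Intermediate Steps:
O(v) = 18 + v (O(v) = v + 18 = 18 + v)
L = 225 (L = 9*(-5*(-5)) = 9*25 = 225)
q = 49725 (q = 225*(-4 + 225) = 225*221 = 49725)
1/(sqrt(23461 + q) + O(93)) = 1/(sqrt(23461 + 49725) + (18 + 93)) = 1/(sqrt(73186) + 111) = 1/(111 + sqrt(73186))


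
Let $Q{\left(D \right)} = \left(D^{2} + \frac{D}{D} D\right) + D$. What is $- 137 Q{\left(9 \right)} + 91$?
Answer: $-13472$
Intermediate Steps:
$Q{\left(D \right)} = D^{2} + 2 D$ ($Q{\left(D \right)} = \left(D^{2} + 1 D\right) + D = \left(D^{2} + D\right) + D = \left(D + D^{2}\right) + D = D^{2} + 2 D$)
$- 137 Q{\left(9 \right)} + 91 = - 137 \cdot 9 \left(2 + 9\right) + 91 = - 137 \cdot 9 \cdot 11 + 91 = \left(-137\right) 99 + 91 = -13563 + 91 = -13472$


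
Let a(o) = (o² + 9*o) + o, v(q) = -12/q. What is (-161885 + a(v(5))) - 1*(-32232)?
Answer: -3241781/25 ≈ -1.2967e+5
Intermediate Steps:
a(o) = o² + 10*o
(-161885 + a(v(5))) - 1*(-32232) = (-161885 + (-12/5)*(10 - 12/5)) - 1*(-32232) = (-161885 + (-12*⅕)*(10 - 12*⅕)) + 32232 = (-161885 - 12*(10 - 12/5)/5) + 32232 = (-161885 - 12/5*38/5) + 32232 = (-161885 - 456/25) + 32232 = -4047581/25 + 32232 = -3241781/25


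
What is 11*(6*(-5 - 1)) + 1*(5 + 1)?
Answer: -390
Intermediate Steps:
11*(6*(-5 - 1)) + 1*(5 + 1) = 11*(6*(-6)) + 1*6 = 11*(-36) + 6 = -396 + 6 = -390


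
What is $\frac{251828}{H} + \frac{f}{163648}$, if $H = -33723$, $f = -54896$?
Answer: $- \frac{2691400397}{344918844} \approx -7.803$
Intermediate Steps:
$\frac{251828}{H} + \frac{f}{163648} = \frac{251828}{-33723} - \frac{54896}{163648} = 251828 \left(- \frac{1}{33723}\right) - \frac{3431}{10228} = - \frac{251828}{33723} - \frac{3431}{10228} = - \frac{2691400397}{344918844}$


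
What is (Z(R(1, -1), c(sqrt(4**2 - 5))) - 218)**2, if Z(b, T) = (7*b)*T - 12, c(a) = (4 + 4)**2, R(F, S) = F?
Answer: 47524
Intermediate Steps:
c(a) = 64 (c(a) = 8**2 = 64)
Z(b, T) = -12 + 7*T*b (Z(b, T) = 7*T*b - 12 = -12 + 7*T*b)
(Z(R(1, -1), c(sqrt(4**2 - 5))) - 218)**2 = ((-12 + 7*64*1) - 218)**2 = ((-12 + 448) - 218)**2 = (436 - 218)**2 = 218**2 = 47524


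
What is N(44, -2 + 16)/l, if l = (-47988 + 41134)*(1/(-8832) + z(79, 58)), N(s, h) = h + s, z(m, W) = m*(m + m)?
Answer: -11136/16425912427 ≈ -6.7795e-7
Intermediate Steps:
z(m, W) = 2*m**2 (z(m, W) = m*(2*m) = 2*m**2)
l = -16425912427/192 (l = (-47988 + 41134)*(1/(-8832) + 2*79**2) = -6854*(-1/8832 + 2*6241) = -6854*(-1/8832 + 12482) = -6854*110241023/8832 = -16425912427/192 ≈ -8.5552e+7)
N(44, -2 + 16)/l = ((-2 + 16) + 44)/(-16425912427/192) = (14 + 44)*(-192/16425912427) = 58*(-192/16425912427) = -11136/16425912427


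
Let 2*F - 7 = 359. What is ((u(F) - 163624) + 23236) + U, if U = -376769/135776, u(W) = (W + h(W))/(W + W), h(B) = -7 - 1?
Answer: -3488278827431/24847008 ≈ -1.4039e+5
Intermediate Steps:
F = 183 (F = 7/2 + (1/2)*359 = 7/2 + 359/2 = 183)
h(B) = -8
u(W) = (-8 + W)/(2*W) (u(W) = (W - 8)/(W + W) = (-8 + W)/((2*W)) = (-8 + W)*(1/(2*W)) = (-8 + W)/(2*W))
U = -376769/135776 (U = -376769*1/135776 = -376769/135776 ≈ -2.7749)
((u(F) - 163624) + 23236) + U = (((1/2)*(-8 + 183)/183 - 163624) + 23236) - 376769/135776 = (((1/2)*(1/183)*175 - 163624) + 23236) - 376769/135776 = ((175/366 - 163624) + 23236) - 376769/135776 = (-59886209/366 + 23236) - 376769/135776 = -51381833/366 - 376769/135776 = -3488278827431/24847008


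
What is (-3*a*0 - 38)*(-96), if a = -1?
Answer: 3648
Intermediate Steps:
(-3*a*0 - 38)*(-96) = (-3*(-1)*0 - 38)*(-96) = (3*0 - 38)*(-96) = (0 - 38)*(-96) = -38*(-96) = 3648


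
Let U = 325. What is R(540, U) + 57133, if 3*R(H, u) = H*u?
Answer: 115633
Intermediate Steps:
R(H, u) = H*u/3 (R(H, u) = (H*u)/3 = H*u/3)
R(540, U) + 57133 = (1/3)*540*325 + 57133 = 58500 + 57133 = 115633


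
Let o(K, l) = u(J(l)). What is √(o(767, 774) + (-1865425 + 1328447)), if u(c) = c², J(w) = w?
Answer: √62098 ≈ 249.19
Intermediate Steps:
o(K, l) = l²
√(o(767, 774) + (-1865425 + 1328447)) = √(774² + (-1865425 + 1328447)) = √(599076 - 536978) = √62098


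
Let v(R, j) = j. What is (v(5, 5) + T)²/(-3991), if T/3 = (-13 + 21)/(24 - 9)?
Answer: -1089/99775 ≈ -0.010915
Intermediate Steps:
T = 8/5 (T = 3*((-13 + 21)/(24 - 9)) = 3*(8/15) = 8/5 ≈ 1.6000)
(v(5, 5) + T)²/(-3991) = (5 + 8/5)²/(-3991) = (33/5)²*(-1/3991) = (1089/25)*(-1/3991) = -1089/99775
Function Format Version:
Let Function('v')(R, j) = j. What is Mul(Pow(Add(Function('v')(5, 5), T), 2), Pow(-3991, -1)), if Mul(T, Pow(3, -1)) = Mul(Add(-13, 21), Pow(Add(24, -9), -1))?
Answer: Rational(-1089, 99775) ≈ -0.010915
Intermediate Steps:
T = Rational(8, 5) (T = Mul(3, Mul(Add(-13, 21), Pow(Add(24, -9), -1))) = Mul(3, Mul(8, Pow(15, -1))) = Mul(3, Mul(8, Rational(1, 15))) = Mul(3, Rational(8, 15)) = Rational(8, 5) ≈ 1.6000)
Mul(Pow(Add(Function('v')(5, 5), T), 2), Pow(-3991, -1)) = Mul(Pow(Add(5, Rational(8, 5)), 2), Pow(-3991, -1)) = Mul(Pow(Rational(33, 5), 2), Rational(-1, 3991)) = Mul(Rational(1089, 25), Rational(-1, 3991)) = Rational(-1089, 99775)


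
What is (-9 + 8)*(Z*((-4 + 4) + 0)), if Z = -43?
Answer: 0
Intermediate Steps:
(-9 + 8)*(Z*((-4 + 4) + 0)) = (-9 + 8)*(-43*((-4 + 4) + 0)) = -(-43)*(0 + 0) = -(-43)*0 = -1*0 = 0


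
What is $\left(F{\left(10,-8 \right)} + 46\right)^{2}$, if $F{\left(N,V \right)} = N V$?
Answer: $1156$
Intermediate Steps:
$\left(F{\left(10,-8 \right)} + 46\right)^{2} = \left(10 \left(-8\right) + 46\right)^{2} = \left(-80 + 46\right)^{2} = \left(-34\right)^{2} = 1156$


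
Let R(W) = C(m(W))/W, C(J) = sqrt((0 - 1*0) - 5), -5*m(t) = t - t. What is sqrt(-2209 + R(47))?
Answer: sqrt(-4879681 + 47*I*sqrt(5))/47 ≈ 0.00050613 + 47.0*I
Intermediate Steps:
m(t) = 0 (m(t) = -(t - t)/5 = -1/5*0 = 0)
C(J) = I*sqrt(5) (C(J) = sqrt((0 + 0) - 5) = sqrt(0 - 5) = sqrt(-5) = I*sqrt(5))
R(W) = I*sqrt(5)/W (R(W) = (I*sqrt(5))/W = I*sqrt(5)/W)
sqrt(-2209 + R(47)) = sqrt(-2209 + I*sqrt(5)/47)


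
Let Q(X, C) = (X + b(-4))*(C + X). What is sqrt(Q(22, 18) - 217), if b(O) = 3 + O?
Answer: sqrt(623) ≈ 24.960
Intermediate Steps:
Q(X, C) = (-1 + X)*(C + X) (Q(X, C) = (X + (3 - 4))*(C + X) = (X - 1)*(C + X) = (-1 + X)*(C + X))
sqrt(Q(22, 18) - 217) = sqrt((22**2 - 1*18 - 1*22 + 18*22) - 217) = sqrt((484 - 18 - 22 + 396) - 217) = sqrt(840 - 217) = sqrt(623)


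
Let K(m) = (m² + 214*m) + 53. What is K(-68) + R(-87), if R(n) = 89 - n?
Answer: -9699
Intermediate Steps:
K(m) = 53 + m² + 214*m
K(-68) + R(-87) = (53 + (-68)² + 214*(-68)) + (89 - 1*(-87)) = (53 + 4624 - 14552) + (89 + 87) = -9875 + 176 = -9699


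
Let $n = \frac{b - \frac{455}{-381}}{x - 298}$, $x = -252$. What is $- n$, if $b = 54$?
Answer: $\frac{21029}{209550} \approx 0.10035$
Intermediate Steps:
$n = - \frac{21029}{209550}$ ($n = \frac{54 - \frac{455}{-381}}{-252 - 298} = \frac{54 - - \frac{455}{381}}{-550} = \left(54 + \frac{455}{381}\right) \left(- \frac{1}{550}\right) = \frac{21029}{381} \left(- \frac{1}{550}\right) = - \frac{21029}{209550} \approx -0.10035$)
$- n = \left(-1\right) \left(- \frac{21029}{209550}\right) = \frac{21029}{209550}$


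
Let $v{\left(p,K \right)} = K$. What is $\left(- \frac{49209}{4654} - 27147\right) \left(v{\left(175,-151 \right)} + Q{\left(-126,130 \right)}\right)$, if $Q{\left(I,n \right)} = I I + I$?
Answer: $- \frac{1971578621853}{4654} \approx -4.2363 \cdot 10^{8}$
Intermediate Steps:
$Q{\left(I,n \right)} = I + I^{2}$ ($Q{\left(I,n \right)} = I^{2} + I = I + I^{2}$)
$\left(- \frac{49209}{4654} - 27147\right) \left(v{\left(175,-151 \right)} + Q{\left(-126,130 \right)}\right) = \left(- \frac{49209}{4654} - 27147\right) \left(-151 - 126 \left(1 - 126\right)\right) = \left(\left(-49209\right) \frac{1}{4654} - 27147\right) \left(-151 - -15750\right) = \left(- \frac{49209}{4654} - 27147\right) \left(-151 + 15750\right) = \left(- \frac{126391347}{4654}\right) 15599 = - \frac{1971578621853}{4654}$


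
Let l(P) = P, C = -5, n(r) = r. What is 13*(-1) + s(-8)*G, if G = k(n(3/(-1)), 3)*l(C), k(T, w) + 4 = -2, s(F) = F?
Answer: -253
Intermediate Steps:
k(T, w) = -6 (k(T, w) = -4 - 2 = -6)
G = 30 (G = -6*(-5) = 30)
13*(-1) + s(-8)*G = 13*(-1) - 8*30 = -13 - 240 = -253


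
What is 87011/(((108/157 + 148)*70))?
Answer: 13660727/1634080 ≈ 8.3599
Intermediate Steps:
87011/(((108/157 + 148)*70)) = 87011/(((23344/157)*70)) = 87011/(1634080/157) = 87011*(157/1634080) = 13660727/1634080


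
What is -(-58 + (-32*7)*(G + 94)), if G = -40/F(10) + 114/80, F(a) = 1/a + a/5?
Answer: 257498/15 ≈ 17167.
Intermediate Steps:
F(a) = 1/a + a/5 (F(a) = 1/a + a*(⅕) = 1/a + a/5)
G = -14803/840 (G = -40/(1/10 + (⅕)*10) + 114/80 = -40/(⅒ + 2) + 114*(1/80) = -40/21/10 + 57/40 = -40*10/21 + 57/40 = -400/21 + 57/40 = -14803/840 ≈ -17.623)
-(-58 + (-32*7)*(G + 94)) = -(-58 + (-32*7)*(-14803/840 + 94)) = -(-58 - 224*64157/840) = -(-58 - 256628/15) = -1*(-257498/15) = 257498/15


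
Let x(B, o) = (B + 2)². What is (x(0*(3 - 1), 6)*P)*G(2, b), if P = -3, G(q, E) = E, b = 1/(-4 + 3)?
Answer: 12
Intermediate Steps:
b = -1 (b = 1/(-1) = -1)
x(B, o) = (2 + B)²
(x(0*(3 - 1), 6)*P)*G(2, b) = ((2 + 0*(3 - 1))²*(-3))*(-1) = ((2 + 0*2)²*(-3))*(-1) = ((2 + 0)²*(-3))*(-1) = (2²*(-3))*(-1) = (4*(-3))*(-1) = -12*(-1) = 12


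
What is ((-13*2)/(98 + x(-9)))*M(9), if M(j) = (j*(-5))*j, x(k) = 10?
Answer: 195/2 ≈ 97.500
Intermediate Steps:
M(j) = -5*j² (M(j) = (-5*j)*j = -5*j²)
((-13*2)/(98 + x(-9)))*M(9) = ((-13*2)/(98 + 10))*(-5*9²) = (-26/108)*(-5*81) = -26*1/108*(-405) = -13/54*(-405) = 195/2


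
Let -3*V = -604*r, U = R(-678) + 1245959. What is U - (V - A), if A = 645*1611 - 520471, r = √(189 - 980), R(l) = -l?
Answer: 1765261 - 604*I*√791/3 ≈ 1.7653e+6 - 5662.4*I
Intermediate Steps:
r = I*√791 (r = √(-791) = I*√791 ≈ 28.125*I)
U = 1246637 (U = -1*(-678) + 1245959 = 678 + 1245959 = 1246637)
A = 518624 (A = 1039095 - 520471 = 518624)
V = 604*I*√791/3 (V = -(-604)*I*√791/3 = 604*I*√791/3 ≈ 5662.4*I)
U - (V - A) = 1246637 - (604*I*√791/3 - 1*518624) = 1246637 - (604*I*√791/3 - 518624) = 1246637 - (-518624 + 604*I*√791/3) = 1246637 + (518624 - 604*I*√791/3) = 1765261 - 604*I*√791/3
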